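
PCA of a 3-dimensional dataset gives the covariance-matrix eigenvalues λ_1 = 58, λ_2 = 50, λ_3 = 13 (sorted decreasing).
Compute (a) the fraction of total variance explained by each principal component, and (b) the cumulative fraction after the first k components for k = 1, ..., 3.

Step 1 — total variance = trace(Sigma) = Σ λ_i = 58 + 50 + 13 = 121.

Step 2 — fraction explained by component i = λ_i / Σ λ:
  PC1: 58/121 = 0.4793
  PC2: 50/121 = 0.4132
  PC3: 13/121 = 0.1074

Step 3 — cumulative fraction after k components = (λ_1 + ... + λ_k) / Σ λ:
  k = 1: 58/121 = 0.4793
  k = 2: (58 + 50)/121 = 108/121 = 0.8926
  k = 3: (58 + 50 + 13)/121 = 121/121 = 1

Summary (fraction, with percent):

explained: PC1 0.4793 (47.93%), PC2 0.4132 (41.32%), PC3 0.1074 (10.74%);  cumulative: 0.4793, 0.8926, 1


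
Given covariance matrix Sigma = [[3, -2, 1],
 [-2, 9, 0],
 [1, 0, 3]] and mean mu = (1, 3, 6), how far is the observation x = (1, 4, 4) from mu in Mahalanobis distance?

Step 1 — centre the observation: (x - mu) = (0, 1, -2).

Step 2 — invert Sigma (cofactor / det for 3×3, or solve directly):
  Sigma^{-1} = [[0.45, 0.1, -0.15],
 [0.1, 0.1333, -0.0333],
 [-0.15, -0.0333, 0.3833]].

Step 3 — form the quadratic (x - mu)^T · Sigma^{-1} · (x - mu):
  Sigma^{-1} · (x - mu) = (0.4, 0.2, -0.8).
  (x - mu)^T · [Sigma^{-1} · (x - mu)] = (0)·(0.4) + (1)·(0.2) + (-2)·(-0.8) = 1.8.

Step 4 — take square root: d = √(1.8) ≈ 1.3416.

d(x, mu) = √(1.8) ≈ 1.3416


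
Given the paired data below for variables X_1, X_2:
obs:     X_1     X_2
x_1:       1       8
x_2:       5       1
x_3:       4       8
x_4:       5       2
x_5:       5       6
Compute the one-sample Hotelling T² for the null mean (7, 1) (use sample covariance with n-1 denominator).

Step 1 — sample mean vector:
  mean(X_1) = (1 + 5 + 4 + 5 + 5) / 5 = 20/5 = 4
  mean(X_2) = (8 + 1 + 8 + 2 + 6) / 5 = 25/5 = 5
  x̄ = (4, 5),  deviation x̄ - mu_0 = (4, 5) - (7, 1) = (-3, 4).

Step 2 — sample covariance matrix, S[i,j] = (1/(n-1)) · Σ_k (x_{k,i} - mean_i) · (x_{k,j} - mean_j), divisor n-1 = 4:
  S[X_1,X_1] = ((-3)·(-3) + (1)·(1) + (0)·(0) + (1)·(1) + (1)·(1)) / 4 = 12/4 = 3
  S[X_1,X_2] = ((-3)·(3) + (1)·(-4) + (0)·(3) + (1)·(-3) + (1)·(1)) / 4 = -15/4 = -3.75
  S[X_2,X_2] = ((3)·(3) + (-4)·(-4) + (3)·(3) + (-3)·(-3) + (1)·(1)) / 4 = 44/4 = 11
  S = [[3, -3.75],
 [-3.75, 11]].

Step 3 — invert S. det(S) = 3·11 - (-3.75)² = 18.9375.
  S^{-1} = (1/det) · [[d, -b], [-b, a]] = [[0.5809, 0.198],
 [0.198, 0.1584]].

Step 4 — quadratic form (x̄ - mu_0)^T · S^{-1} · (x̄ - mu_0):
  S^{-1} · (x̄ - mu_0) = (-0.9505, 0.0396),
  (x̄ - mu_0)^T · [...] = (-3)·(-0.9505) + (4)·(0.0396) = 3.0099.

Step 5 — scale by n: T² = 5 · 3.0099 = 15.0495.

T² ≈ 15.0495


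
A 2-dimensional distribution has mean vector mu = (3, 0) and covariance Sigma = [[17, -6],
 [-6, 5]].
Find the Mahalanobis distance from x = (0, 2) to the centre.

Step 1 — centre the observation: (x - mu) = (-3, 2).

Step 2 — invert Sigma. det(Sigma) = 17·5 - (-6)² = 49.
  Sigma^{-1} = (1/det) · [[d, -b], [-b, a]] = [[0.102, 0.1224],
 [0.1224, 0.3469]].

Step 3 — form the quadratic (x - mu)^T · Sigma^{-1} · (x - mu):
  Sigma^{-1} · (x - mu) = (-0.0612, 0.3265).
  (x - mu)^T · [Sigma^{-1} · (x - mu)] = (-3)·(-0.0612) + (2)·(0.3265) = 0.8367.

Step 4 — take square root: d = √(0.8367) ≈ 0.9147.

d(x, mu) = √(0.8367) ≈ 0.9147


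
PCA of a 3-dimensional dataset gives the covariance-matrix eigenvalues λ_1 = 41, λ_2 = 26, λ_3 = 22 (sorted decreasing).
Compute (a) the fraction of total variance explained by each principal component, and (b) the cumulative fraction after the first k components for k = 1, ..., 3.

Step 1 — total variance = trace(Sigma) = Σ λ_i = 41 + 26 + 22 = 89.

Step 2 — fraction explained by component i = λ_i / Σ λ:
  PC1: 41/89 = 0.4607
  PC2: 26/89 = 0.2921
  PC3: 22/89 = 0.2472

Step 3 — cumulative fraction after k components = (λ_1 + ... + λ_k) / Σ λ:
  k = 1: 41/89 = 0.4607
  k = 2: (41 + 26)/89 = 67/89 = 0.7528
  k = 3: (41 + 26 + 22)/89 = 89/89 = 1

Summary (fraction, with percent):

explained: PC1 0.4607 (46.07%), PC2 0.2921 (29.21%), PC3 0.2472 (24.72%);  cumulative: 0.4607, 0.7528, 1


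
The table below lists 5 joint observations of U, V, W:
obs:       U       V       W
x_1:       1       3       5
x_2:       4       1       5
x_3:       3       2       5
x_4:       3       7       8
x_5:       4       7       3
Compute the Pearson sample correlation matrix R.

Step 1 — column means:
  mean(U) = (1 + 4 + 3 + 3 + 4) / 5 = 15/5 = 3
  mean(V) = (3 + 1 + 2 + 7 + 7) / 5 = 20/5 = 4
  mean(W) = (5 + 5 + 5 + 8 + 3) / 5 = 26/5 = 5.2

Step 2 — sample variances and covariances s[i,j] = (1/(n-1)) · Σ_k (x_{k,i} - mean_i) · (x_{k,j} - mean_j), with n-1 = 4:
  s[U,U] = ((-2)·(-2) + (1)·(1) + (0)·(0) + (0)·(0) + (1)·(1)) / 4 = 6/4 = 1.5
  s[U,V] = ((-2)·(-1) + (1)·(-3) + (0)·(-2) + (0)·(3) + (1)·(3)) / 4 = 2/4 = 0.5
  s[U,W] = ((-2)·(-0.2) + (1)·(-0.2) + (0)·(-0.2) + (0)·(2.8) + (1)·(-2.2)) / 4 = -2/4 = -0.5
  s[V,V] = ((-1)·(-1) + (-3)·(-3) + (-2)·(-2) + (3)·(3) + (3)·(3)) / 4 = 32/4 = 8
  s[V,W] = ((-1)·(-0.2) + (-3)·(-0.2) + (-2)·(-0.2) + (3)·(2.8) + (3)·(-2.2)) / 4 = 3/4 = 0.75
  s[W,W] = ((-0.2)·(-0.2) + (-0.2)·(-0.2) + (-0.2)·(-0.2) + (2.8)·(2.8) + (-2.2)·(-2.2)) / 4 = 12.8/4 = 3.2
  Sample standard deviations s_i = √(s[i,i]):
  s(U) = √(1.5) = 1.2247
  s(V) = √(8) = 2.8284
  s(W) = √(3.2) = 1.7889

Step 3 — r_{ij} = s_{ij} / (s_i · s_j):
  r[U,U] = 1 (diagonal).
  r[U,V] = 0.5 / (1.2247 · 2.8284) = 0.5 / 3.4641 = 0.1443
  r[U,W] = -0.5 / (1.2247 · 1.7889) = -0.5 / 2.1909 = -0.2282
  r[V,V] = 1 (diagonal).
  r[V,W] = 0.75 / (2.8284 · 1.7889) = 0.75 / 5.0596 = 0.1482
  r[W,W] = 1 (diagonal).

R is symmetric with unit diagonal. Assembling:

R = [[1, 0.1443, -0.2282],
 [0.1443, 1, 0.1482],
 [-0.2282, 0.1482, 1]]


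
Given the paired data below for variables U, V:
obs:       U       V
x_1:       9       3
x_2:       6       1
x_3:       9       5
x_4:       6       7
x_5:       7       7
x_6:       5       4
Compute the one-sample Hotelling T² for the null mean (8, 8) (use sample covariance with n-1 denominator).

Step 1 — sample mean vector:
  mean(U) = (9 + 6 + 9 + 6 + 7 + 5) / 6 = 42/6 = 7
  mean(V) = (3 + 1 + 5 + 7 + 7 + 4) / 6 = 27/6 = 4.5
  x̄ = (7, 4.5),  deviation x̄ - mu_0 = (7, 4.5) - (8, 8) = (-1, -3.5).

Step 2 — sample covariance matrix, S[i,j] = (1/(n-1)) · Σ_k (x_{k,i} - mean_i) · (x_{k,j} - mean_j), divisor n-1 = 5:
  S[U,U] = ((2)·(2) + (-1)·(-1) + (2)·(2) + (-1)·(-1) + (0)·(0) + (-2)·(-2)) / 5 = 14/5 = 2.8
  S[U,V] = ((2)·(-1.5) + (-1)·(-3.5) + (2)·(0.5) + (-1)·(2.5) + (0)·(2.5) + (-2)·(-0.5)) / 5 = 0/5 = 0
  S[V,V] = ((-1.5)·(-1.5) + (-3.5)·(-3.5) + (0.5)·(0.5) + (2.5)·(2.5) + (2.5)·(2.5) + (-0.5)·(-0.5)) / 5 = 27.5/5 = 5.5
  S = [[2.8, 0],
 [0, 5.5]].

Step 3 — invert S. det(S) = 2.8·5.5 - (0)² = 15.4.
  S^{-1} = (1/det) · [[d, -b], [-b, a]] = [[0.3571, 0],
 [0, 0.1818]].

Step 4 — quadratic form (x̄ - mu_0)^T · S^{-1} · (x̄ - mu_0):
  S^{-1} · (x̄ - mu_0) = (-0.3571, -0.6364),
  (x̄ - mu_0)^T · [...] = (-1)·(-0.3571) + (-3.5)·(-0.6364) = 2.5844.

Step 5 — scale by n: T² = 6 · 2.5844 = 15.5065.

T² ≈ 15.5065


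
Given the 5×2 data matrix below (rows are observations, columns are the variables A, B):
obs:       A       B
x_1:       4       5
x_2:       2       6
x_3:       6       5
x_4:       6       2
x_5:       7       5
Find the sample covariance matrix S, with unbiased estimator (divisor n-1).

Step 1 — column means:
  mean(A) = (4 + 2 + 6 + 6 + 7) / 5 = 25/5 = 5
  mean(B) = (5 + 6 + 5 + 2 + 5) / 5 = 23/5 = 4.6

Step 2 — sample covariance S[i,j] = (1/(n-1)) · Σ_k (x_{k,i} - mean_i) · (x_{k,j} - mean_j), with n-1 = 4.
  S[A,A] = ((-1)·(-1) + (-3)·(-3) + (1)·(1) + (1)·(1) + (2)·(2)) / 4 = 16/4 = 4
  S[A,B] = ((-1)·(0.4) + (-3)·(1.4) + (1)·(0.4) + (1)·(-2.6) + (2)·(0.4)) / 4 = -6/4 = -1.5
  S[B,B] = ((0.4)·(0.4) + (1.4)·(1.4) + (0.4)·(0.4) + (-2.6)·(-2.6) + (0.4)·(0.4)) / 4 = 9.2/4 = 2.3

S is symmetric (S[j,i] = S[i,j]). Assembling:

S = [[4, -1.5],
 [-1.5, 2.3]]


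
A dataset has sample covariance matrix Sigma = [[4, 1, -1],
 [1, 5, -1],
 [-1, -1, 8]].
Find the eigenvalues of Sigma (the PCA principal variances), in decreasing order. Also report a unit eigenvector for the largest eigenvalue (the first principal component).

Step 1 — characteristic polynomial p(λ) = det(λI - Sigma) = λ³ - tr·λ² + c_1·λ - det, where tr = trace, c_1 = sum of the principal 2×2 minors, det = det(Sigma):
  tr = 4 + 5 + 8 = 17,
  c_1 = (4·5 - (1)²) + (4·8 - (-1)²) + (5·8 - (-1)²) = 19 + 31 + 39 = 89,
  det = 4·(5·8 - (-1)²) - (1)·((1)·8 - (-1)·(-1)) + (-1)·((1)·(-1) - 5·(-1)) = 4·(39) - (1)·(7) + (-1)·(4) = 145.
  So p(λ) = λ³ - 17λ² + 89λ - 145.
Step 2 — look for an integer root (rational root theorem: any rational root is an integer divisor of 145). Testing λ = 5:
  p(5) = 125 - 425 + 445 - 145 = 0  ✓
  Dividing out (λ - 5): p(λ) = (λ - 5)(λ² - 12λ + 29).
Step 3 — remaining eigenvalues from the quadratic λ² - 12λ + 29 = 0:
  Δ = 12² - 4·29 = 144 - 116 = 28,  λ = (12 ± √28)/2 = (12 ± 5.2915)/2 ≈ 8.6458 or 3.3542.
  Sorted: λ_1 = 8.6458,  λ_2 = 5,  λ_3 = 3.3542  (check: sum = 17 = tr ✓).

Step 4 — unit eigenvector for λ_1 ≈ 8.6458: v spans the null space of (Sigma - λ_1 I), whose rows are
  r_1 = (-4.6458, 1, -1),  r_2 = (1, -3.6458, -1),  r_3 = (-1, -1, -0.6458).
  v is orthogonal to every row, so take v ∝ r_1 × r_2 = ((1)·(-1) - (-1)·(-3.6458), (-1)·(1) - (-4.6458)·(-1), (-4.6458)·(-3.6458) - (1)·(1)) ≈ (-4.6458, -5.6458, 15.9373).
  Rescale (multiply by -1 so the first nonzero entry is positive): u = (4.6458, 5.6458, -15.9373).
  ||u|| = √((4.6458)² + (5.6458)² + (-15.9373)²) = √(307.4536) ≈ 17.5344,  v_1 = u/||u|| ≈ (0.265, 0.322, -0.9089) (||v_1|| = 1).

λ_1 = 8.6458,  λ_2 = 5,  λ_3 = 3.3542;  v_1 ≈ (0.265, 0.322, -0.9089)


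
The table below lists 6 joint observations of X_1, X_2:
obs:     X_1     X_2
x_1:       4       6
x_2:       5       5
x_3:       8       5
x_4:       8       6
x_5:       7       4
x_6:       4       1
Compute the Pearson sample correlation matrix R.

Step 1 — column means:
  mean(X_1) = (4 + 5 + 8 + 8 + 7 + 4) / 6 = 36/6 = 6
  mean(X_2) = (6 + 5 + 5 + 6 + 4 + 1) / 6 = 27/6 = 4.5

Step 2 — sample variances and covariances s[i,j] = (1/(n-1)) · Σ_k (x_{k,i} - mean_i) · (x_{k,j} - mean_j), with n-1 = 5:
  s[X_1,X_1] = ((-2)·(-2) + (-1)·(-1) + (2)·(2) + (2)·(2) + (1)·(1) + (-2)·(-2)) / 5 = 18/5 = 3.6
  s[X_1,X_2] = ((-2)·(1.5) + (-1)·(0.5) + (2)·(0.5) + (2)·(1.5) + (1)·(-0.5) + (-2)·(-3.5)) / 5 = 7/5 = 1.4
  s[X_2,X_2] = ((1.5)·(1.5) + (0.5)·(0.5) + (0.5)·(0.5) + (1.5)·(1.5) + (-0.5)·(-0.5) + (-3.5)·(-3.5)) / 5 = 17.5/5 = 3.5
  Sample standard deviations s_i = √(s[i,i]):
  s(X_1) = √(3.6) = 1.8974
  s(X_2) = √(3.5) = 1.8708

Step 3 — r_{ij} = s_{ij} / (s_i · s_j):
  r[X_1,X_1] = 1 (diagonal).
  r[X_1,X_2] = 1.4 / (1.8974 · 1.8708) = 1.4 / 3.5496 = 0.3944
  r[X_2,X_2] = 1 (diagonal).

R is symmetric with unit diagonal. Assembling:

R = [[1, 0.3944],
 [0.3944, 1]]


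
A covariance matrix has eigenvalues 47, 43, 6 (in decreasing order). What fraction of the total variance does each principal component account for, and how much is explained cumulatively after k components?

Step 1 — total variance = trace(Sigma) = Σ λ_i = 47 + 43 + 6 = 96.

Step 2 — fraction explained by component i = λ_i / Σ λ:
  PC1: 47/96 = 0.4896
  PC2: 43/96 = 0.4479
  PC3: 6/96 = 0.0625

Step 3 — cumulative fraction after k components = (λ_1 + ... + λ_k) / Σ λ:
  k = 1: 47/96 = 0.4896
  k = 2: (47 + 43)/96 = 90/96 = 0.9375
  k = 3: (47 + 43 + 6)/96 = 96/96 = 1

Summary (fraction, with percent):

explained: PC1 0.4896 (48.96%), PC2 0.4479 (44.79%), PC3 0.0625 (6.25%);  cumulative: 0.4896, 0.9375, 1


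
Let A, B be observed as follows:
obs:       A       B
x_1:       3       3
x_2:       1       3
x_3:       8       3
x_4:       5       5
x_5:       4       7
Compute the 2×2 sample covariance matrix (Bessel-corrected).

Step 1 — column means:
  mean(A) = (3 + 1 + 8 + 5 + 4) / 5 = 21/5 = 4.2
  mean(B) = (3 + 3 + 3 + 5 + 7) / 5 = 21/5 = 4.2

Step 2 — sample covariance S[i,j] = (1/(n-1)) · Σ_k (x_{k,i} - mean_i) · (x_{k,j} - mean_j), with n-1 = 4.
  S[A,A] = ((-1.2)·(-1.2) + (-3.2)·(-3.2) + (3.8)·(3.8) + (0.8)·(0.8) + (-0.2)·(-0.2)) / 4 = 26.8/4 = 6.7
  S[A,B] = ((-1.2)·(-1.2) + (-3.2)·(-1.2) + (3.8)·(-1.2) + (0.8)·(0.8) + (-0.2)·(2.8)) / 4 = 0.8/4 = 0.2
  S[B,B] = ((-1.2)·(-1.2) + (-1.2)·(-1.2) + (-1.2)·(-1.2) + (0.8)·(0.8) + (2.8)·(2.8)) / 4 = 12.8/4 = 3.2

S is symmetric (S[j,i] = S[i,j]). Assembling:

S = [[6.7, 0.2],
 [0.2, 3.2]]


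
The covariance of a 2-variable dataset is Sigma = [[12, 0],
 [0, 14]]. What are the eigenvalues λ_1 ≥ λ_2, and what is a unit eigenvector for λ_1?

Step 1 — characteristic polynomial of 2×2 Sigma:
  det(Sigma - λI) = λ² - trace · λ + det = 0.
  trace = 12 + 14 = 26, det = 12·14 - (0)² = 168.
Step 2 — discriminant:
  Δ = trace² - 4·det = 676 - 672 = 4.
Step 3 — eigenvalues:
  λ = (trace ± √Δ)/2 = (26 ± 2)/2,
  λ_1 = 14,  λ_2 = 12.

Step 4 — unit eigenvector for λ_1: Sigma is diagonal, so its eigenvectors are the coordinate axes. λ_1 = 14 is the diagonal entry on the second coordinate axis, hence
  v_1 = (0, 1) (||v_1|| = 1).

λ_1 = 14,  λ_2 = 12;  v_1 ≈ (0, 1)


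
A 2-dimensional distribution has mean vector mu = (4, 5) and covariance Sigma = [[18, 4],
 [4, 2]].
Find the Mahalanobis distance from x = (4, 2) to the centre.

Step 1 — centre the observation: (x - mu) = (0, -3).

Step 2 — invert Sigma. det(Sigma) = 18·2 - (4)² = 20.
  Sigma^{-1} = (1/det) · [[d, -b], [-b, a]] = [[0.1, -0.2],
 [-0.2, 0.9]].

Step 3 — form the quadratic (x - mu)^T · Sigma^{-1} · (x - mu):
  Sigma^{-1} · (x - mu) = (0.6, -2.7).
  (x - mu)^T · [Sigma^{-1} · (x - mu)] = (0)·(0.6) + (-3)·(-2.7) = 8.1.

Step 4 — take square root: d = √(8.1) ≈ 2.846.

d(x, mu) = √(8.1) ≈ 2.846


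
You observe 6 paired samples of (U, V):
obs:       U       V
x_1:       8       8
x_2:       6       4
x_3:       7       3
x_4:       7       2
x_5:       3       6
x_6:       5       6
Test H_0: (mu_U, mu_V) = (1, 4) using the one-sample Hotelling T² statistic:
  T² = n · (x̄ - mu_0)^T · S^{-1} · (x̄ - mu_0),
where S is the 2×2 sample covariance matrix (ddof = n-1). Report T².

Step 1 — sample mean vector:
  mean(U) = (8 + 6 + 7 + 7 + 3 + 5) / 6 = 36/6 = 6
  mean(V) = (8 + 4 + 3 + 2 + 6 + 6) / 6 = 29/6 = 4.8333
  x̄ = (6, 4.8333),  deviation x̄ - mu_0 = (6, 4.8333) - (1, 4) = (5, 0.8333).

Step 2 — sample covariance matrix, S[i,j] = (1/(n-1)) · Σ_k (x_{k,i} - mean_i) · (x_{k,j} - mean_j), divisor n-1 = 5:
  S[U,U] = ((2)·(2) + (0)·(0) + (1)·(1) + (1)·(1) + (-3)·(-3) + (-1)·(-1)) / 5 = 16/5 = 3.2
  S[U,V] = ((2)·(3.1667) + (0)·(-0.8333) + (1)·(-1.8333) + (1)·(-2.8333) + (-3)·(1.1667) + (-1)·(1.1667)) / 5 = -3/5 = -0.6
  S[V,V] = ((3.1667)·(3.1667) + (-0.8333)·(-0.8333) + (-1.8333)·(-1.8333) + (-2.8333)·(-2.8333) + (1.1667)·(1.1667) + (1.1667)·(1.1667)) / 5 = 24.8333/5 = 4.9667
  S = [[3.2, -0.6],
 [-0.6, 4.9667]].

Step 3 — invert S. det(S) = 3.2·4.9667 - (-0.6)² = 15.5333.
  S^{-1} = (1/det) · [[d, -b], [-b, a]] = [[0.3197, 0.0386],
 [0.0386, 0.206]].

Step 4 — quadratic form (x̄ - mu_0)^T · S^{-1} · (x̄ - mu_0):
  S^{-1} · (x̄ - mu_0) = (1.6309, 0.3648),
  (x̄ - mu_0)^T · [...] = (5)·(1.6309) + (0.8333)·(0.3648) = 8.4585.

Step 5 — scale by n: T² = 6 · 8.4585 = 50.7511.

T² ≈ 50.7511


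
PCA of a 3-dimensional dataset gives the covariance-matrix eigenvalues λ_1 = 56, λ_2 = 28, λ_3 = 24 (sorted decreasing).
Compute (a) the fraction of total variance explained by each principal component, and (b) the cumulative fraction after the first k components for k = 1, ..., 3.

Step 1 — total variance = trace(Sigma) = Σ λ_i = 56 + 28 + 24 = 108.

Step 2 — fraction explained by component i = λ_i / Σ λ:
  PC1: 56/108 = 0.5185
  PC2: 28/108 = 0.2593
  PC3: 24/108 = 0.2222

Step 3 — cumulative fraction after k components = (λ_1 + ... + λ_k) / Σ λ:
  k = 1: 56/108 = 0.5185
  k = 2: (56 + 28)/108 = 84/108 = 0.7778
  k = 3: (56 + 28 + 24)/108 = 108/108 = 1

Summary (fraction, with percent):

explained: PC1 0.5185 (51.85%), PC2 0.2593 (25.93%), PC3 0.2222 (22.22%);  cumulative: 0.5185, 0.7778, 1


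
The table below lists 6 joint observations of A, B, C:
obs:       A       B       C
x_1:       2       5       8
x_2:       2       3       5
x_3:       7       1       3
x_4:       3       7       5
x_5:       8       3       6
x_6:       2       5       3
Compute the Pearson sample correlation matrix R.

Step 1 — column means:
  mean(A) = (2 + 2 + 7 + 3 + 8 + 2) / 6 = 24/6 = 4
  mean(B) = (5 + 3 + 1 + 7 + 3 + 5) / 6 = 24/6 = 4
  mean(C) = (8 + 5 + 3 + 5 + 6 + 3) / 6 = 30/6 = 5

Step 2 — sample variances and covariances s[i,j] = (1/(n-1)) · Σ_k (x_{k,i} - mean_i) · (x_{k,j} - mean_j), with n-1 = 5:
  s[A,A] = ((-2)·(-2) + (-2)·(-2) + (3)·(3) + (-1)·(-1) + (4)·(4) + (-2)·(-2)) / 5 = 38/5 = 7.6
  s[A,B] = ((-2)·(1) + (-2)·(-1) + (3)·(-3) + (-1)·(3) + (4)·(-1) + (-2)·(1)) / 5 = -18/5 = -3.6
  s[A,C] = ((-2)·(3) + (-2)·(0) + (3)·(-2) + (-1)·(0) + (4)·(1) + (-2)·(-2)) / 5 = -4/5 = -0.8
  s[B,B] = ((1)·(1) + (-1)·(-1) + (-3)·(-3) + (3)·(3) + (-1)·(-1) + (1)·(1)) / 5 = 22/5 = 4.4
  s[B,C] = ((1)·(3) + (-1)·(0) + (-3)·(-2) + (3)·(0) + (-1)·(1) + (1)·(-2)) / 5 = 6/5 = 1.2
  s[C,C] = ((3)·(3) + (0)·(0) + (-2)·(-2) + (0)·(0) + (1)·(1) + (-2)·(-2)) / 5 = 18/5 = 3.6
  Sample standard deviations s_i = √(s[i,i]):
  s(A) = √(7.6) = 2.7568
  s(B) = √(4.4) = 2.0976
  s(C) = √(3.6) = 1.8974

Step 3 — r_{ij} = s_{ij} / (s_i · s_j):
  r[A,A] = 1 (diagonal).
  r[A,B] = -3.6 / (2.7568 · 2.0976) = -3.6 / 5.7827 = -0.6225
  r[A,C] = -0.8 / (2.7568 · 1.8974) = -0.8 / 5.2307 = -0.1529
  r[B,B] = 1 (diagonal).
  r[B,C] = 1.2 / (2.0976 · 1.8974) = 1.2 / 3.9799 = 0.3015
  r[C,C] = 1 (diagonal).

R is symmetric with unit diagonal. Assembling:

R = [[1, -0.6225, -0.1529],
 [-0.6225, 1, 0.3015],
 [-0.1529, 0.3015, 1]]


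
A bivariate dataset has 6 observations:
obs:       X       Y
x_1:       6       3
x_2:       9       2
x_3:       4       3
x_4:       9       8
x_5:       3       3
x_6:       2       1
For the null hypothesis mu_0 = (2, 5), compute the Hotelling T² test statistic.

Step 1 — sample mean vector:
  mean(X) = (6 + 9 + 4 + 9 + 3 + 2) / 6 = 33/6 = 5.5
  mean(Y) = (3 + 2 + 3 + 8 + 3 + 1) / 6 = 20/6 = 3.3333
  x̄ = (5.5, 3.3333),  deviation x̄ - mu_0 = (5.5, 3.3333) - (2, 5) = (3.5, -1.6667).

Step 2 — sample covariance matrix, S[i,j] = (1/(n-1)) · Σ_k (x_{k,i} - mean_i) · (x_{k,j} - mean_j), divisor n-1 = 5:
  S[X,X] = ((0.5)·(0.5) + (3.5)·(3.5) + (-1.5)·(-1.5) + (3.5)·(3.5) + (-2.5)·(-2.5) + (-3.5)·(-3.5)) / 5 = 45.5/5 = 9.1
  S[X,Y] = ((0.5)·(-0.3333) + (3.5)·(-1.3333) + (-1.5)·(-0.3333) + (3.5)·(4.6667) + (-2.5)·(-0.3333) + (-3.5)·(-2.3333)) / 5 = 21/5 = 4.2
  S[Y,Y] = ((-0.3333)·(-0.3333) + (-1.3333)·(-1.3333) + (-0.3333)·(-0.3333) + (4.6667)·(4.6667) + (-0.3333)·(-0.3333) + (-2.3333)·(-2.3333)) / 5 = 29.3333/5 = 5.8667
  S = [[9.1, 4.2],
 [4.2, 5.8667]].

Step 3 — invert S. det(S) = 9.1·5.8667 - (4.2)² = 35.7467.
  S^{-1} = (1/det) · [[d, -b], [-b, a]] = [[0.1641, -0.1175],
 [-0.1175, 0.2546]].

Step 4 — quadratic form (x̄ - mu_0)^T · S^{-1} · (x̄ - mu_0):
  S^{-1} · (x̄ - mu_0) = (0.7702, -0.8355),
  (x̄ - mu_0)^T · [...] = (3.5)·(0.7702) + (-1.6667)·(-0.8355) = 4.0883.

Step 5 — scale by n: T² = 6 · 4.0883 = 24.53.

T² ≈ 24.53


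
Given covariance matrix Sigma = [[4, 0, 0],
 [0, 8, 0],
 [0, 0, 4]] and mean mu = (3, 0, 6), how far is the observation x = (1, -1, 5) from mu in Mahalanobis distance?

Step 1 — centre the observation: (x - mu) = (-2, -1, -1).

Step 2 — invert Sigma (cofactor / det for 3×3, or solve directly):
  Sigma^{-1} = [[0.25, 0, 0],
 [0, 0.125, 0],
 [0, 0, 0.25]].

Step 3 — form the quadratic (x - mu)^T · Sigma^{-1} · (x - mu):
  Sigma^{-1} · (x - mu) = (-0.5, -0.125, -0.25).
  (x - mu)^T · [Sigma^{-1} · (x - mu)] = (-2)·(-0.5) + (-1)·(-0.125) + (-1)·(-0.25) = 1.375.

Step 4 — take square root: d = √(1.375) ≈ 1.1726.

d(x, mu) = √(1.375) ≈ 1.1726


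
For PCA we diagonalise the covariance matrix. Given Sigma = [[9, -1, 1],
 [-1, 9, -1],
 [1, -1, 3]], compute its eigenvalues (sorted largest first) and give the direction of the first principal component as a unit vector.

Step 1 — characteristic polynomial p(λ) = det(λI - Sigma) = λ³ - tr·λ² + c_1·λ - det, where tr = trace, c_1 = sum of the principal 2×2 minors, det = det(Sigma):
  tr = 9 + 9 + 3 = 21,
  c_1 = (9·9 - (-1)²) + (9·3 - (1)²) + (9·3 - (-1)²) = 80 + 26 + 26 = 132,
  det = 9·(9·3 - (-1)²) - (-1)·((-1)·3 - (-1)·(1)) + (1)·((-1)·(-1) - 9·(1)) = 9·(26) - (-1)·(-2) + (1)·(-8) = 224.
  So p(λ) = λ³ - 21λ² + 132λ - 224.
Step 2 — look for an integer root (rational root theorem: any rational root is an integer divisor of 224). Testing λ = 8:
  p(8) = 512 - 1344 + 1056 - 224 = 0  ✓
  Dividing out (λ - 8): p(λ) = (λ - 8)(λ² - 13λ + 28).
Step 3 — remaining eigenvalues from the quadratic λ² - 13λ + 28 = 0:
  Δ = 13² - 4·28 = 169 - 112 = 57,  λ = (13 ± √57)/2 = (13 ± 7.5498)/2 ≈ 10.2749 or 2.7251.
  Sorted: λ_1 = 10.2749,  λ_2 = 8,  λ_3 = 2.7251  (check: sum = 21 = tr ✓).

Step 4 — unit eigenvector for λ_1 ≈ 10.2749: v spans the null space of (Sigma - λ_1 I), whose rows are
  r_1 = (-1.2749, -1, 1),  r_2 = (-1, -1.2749, -1),  r_3 = (1, -1, -7.2749).
  v is orthogonal to every row, so take v ∝ r_1 × r_2 = ((-1)·(-1) - (1)·(-1.2749), (1)·(-1) - (-1.2749)·(-1), (-1.2749)·(-1.2749) - (-1)·(-1)) ≈ (2.2749, -2.2749, 0.6254).
  Let u = (2.2749, -2.2749, 0.6254).
  ||u|| = √((2.2749)² + (-2.2749)² + (0.6254)²) = √(10.7416) ≈ 3.2774,  v_1 = u/||u|| ≈ (0.6941, -0.6941, 0.1908) (||v_1|| = 1).

λ_1 = 10.2749,  λ_2 = 8,  λ_3 = 2.7251;  v_1 ≈ (0.6941, -0.6941, 0.1908)


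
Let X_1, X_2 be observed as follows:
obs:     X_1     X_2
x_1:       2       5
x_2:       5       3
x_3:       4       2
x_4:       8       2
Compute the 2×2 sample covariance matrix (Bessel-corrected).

Step 1 — column means:
  mean(X_1) = (2 + 5 + 4 + 8) / 4 = 19/4 = 4.75
  mean(X_2) = (5 + 3 + 2 + 2) / 4 = 12/4 = 3

Step 2 — sample covariance S[i,j] = (1/(n-1)) · Σ_k (x_{k,i} - mean_i) · (x_{k,j} - mean_j), with n-1 = 3.
  S[X_1,X_1] = ((-2.75)·(-2.75) + (0.25)·(0.25) + (-0.75)·(-0.75) + (3.25)·(3.25)) / 3 = 18.75/3 = 6.25
  S[X_1,X_2] = ((-2.75)·(2) + (0.25)·(0) + (-0.75)·(-1) + (3.25)·(-1)) / 3 = -8/3 = -2.6667
  S[X_2,X_2] = ((2)·(2) + (0)·(0) + (-1)·(-1) + (-1)·(-1)) / 3 = 6/3 = 2

S is symmetric (S[j,i] = S[i,j]). Assembling:

S = [[6.25, -2.6667],
 [-2.6667, 2]]


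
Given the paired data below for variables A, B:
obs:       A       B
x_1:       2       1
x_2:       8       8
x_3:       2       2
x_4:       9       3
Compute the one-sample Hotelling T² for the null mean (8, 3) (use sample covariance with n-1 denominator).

Step 1 — sample mean vector:
  mean(A) = (2 + 8 + 2 + 9) / 4 = 21/4 = 5.25
  mean(B) = (1 + 8 + 2 + 3) / 4 = 14/4 = 3.5
  x̄ = (5.25, 3.5),  deviation x̄ - mu_0 = (5.25, 3.5) - (8, 3) = (-2.75, 0.5).

Step 2 — sample covariance matrix, S[i,j] = (1/(n-1)) · Σ_k (x_{k,i} - mean_i) · (x_{k,j} - mean_j), divisor n-1 = 3:
  S[A,A] = ((-3.25)·(-3.25) + (2.75)·(2.75) + (-3.25)·(-3.25) + (3.75)·(3.75)) / 3 = 42.75/3 = 14.25
  S[A,B] = ((-3.25)·(-2.5) + (2.75)·(4.5) + (-3.25)·(-1.5) + (3.75)·(-0.5)) / 3 = 23.5/3 = 7.8333
  S[B,B] = ((-2.5)·(-2.5) + (4.5)·(4.5) + (-1.5)·(-1.5) + (-0.5)·(-0.5)) / 3 = 29/3 = 9.6667
  S = [[14.25, 7.8333],
 [7.8333, 9.6667]].

Step 3 — invert S. det(S) = 14.25·9.6667 - (7.8333)² = 76.3889.
  S^{-1} = (1/det) · [[d, -b], [-b, a]] = [[0.1265, -0.1025],
 [-0.1025, 0.1865]].

Step 4 — quadratic form (x̄ - mu_0)^T · S^{-1} · (x̄ - mu_0):
  S^{-1} · (x̄ - mu_0) = (-0.3993, 0.3753),
  (x̄ - mu_0)^T · [...] = (-2.75)·(-0.3993) + (0.5)·(0.3753) = 1.2856.

Step 5 — scale by n: T² = 4 · 1.2856 = 5.1425.

T² ≈ 5.1425


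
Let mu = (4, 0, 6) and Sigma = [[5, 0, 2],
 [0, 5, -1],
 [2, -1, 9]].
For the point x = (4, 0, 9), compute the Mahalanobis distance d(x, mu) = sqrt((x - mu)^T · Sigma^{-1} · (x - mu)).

Step 1 — centre the observation: (x - mu) = (0, 0, 3).

Step 2 — invert Sigma (cofactor / det for 3×3, or solve directly):
  Sigma^{-1} = [[0.22, -0.01, -0.05],
 [-0.01, 0.205, 0.025],
 [-0.05, 0.025, 0.125]].

Step 3 — form the quadratic (x - mu)^T · Sigma^{-1} · (x - mu):
  Sigma^{-1} · (x - mu) = (-0.15, 0.075, 0.375).
  (x - mu)^T · [Sigma^{-1} · (x - mu)] = (0)·(-0.15) + (0)·(0.075) + (3)·(0.375) = 1.125.

Step 4 — take square root: d = √(1.125) ≈ 1.0607.

d(x, mu) = √(1.125) ≈ 1.0607


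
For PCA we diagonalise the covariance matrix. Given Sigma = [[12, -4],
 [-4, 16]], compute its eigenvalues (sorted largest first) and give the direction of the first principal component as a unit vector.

Step 1 — characteristic polynomial of 2×2 Sigma:
  det(Sigma - λI) = λ² - trace · λ + det = 0.
  trace = 12 + 16 = 28, det = 12·16 - (-4)² = 176.
Step 2 — discriminant:
  Δ = trace² - 4·det = 784 - 704 = 80.
Step 3 — eigenvalues:
  λ = (trace ± √Δ)/2 = (28 ± 8.9443)/2,
  λ_1 = 18.4721,  λ_2 = 9.5279.

Step 4 — unit eigenvector for λ_1: solve (Sigma - λ_1 I)v = 0. First row:
  (12 - 18.4721)·v_x + (-4)·v_y = 0, i.e. (-6.4721)·v_x + (-4)·v_y = 0,
  so v ∝ (b, λ_1 - a) = (-4, 6.4721); multiply by -1 so the first entry is positive: u = (4, -6.4721).
  ||u|| = √((4)² + (-6.4721)²) = √(57.8885) ≈ 7.6085,
  v_1 = u/||u|| ≈ (0.5257, -0.8507) (||v_1|| = 1).

λ_1 = 18.4721,  λ_2 = 9.5279;  v_1 ≈ (0.5257, -0.8507)


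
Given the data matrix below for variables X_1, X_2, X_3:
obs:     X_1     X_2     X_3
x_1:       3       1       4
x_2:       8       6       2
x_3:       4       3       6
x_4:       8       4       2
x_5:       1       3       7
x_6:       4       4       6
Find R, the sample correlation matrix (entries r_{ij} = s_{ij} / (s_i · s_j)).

Step 1 — column means:
  mean(X_1) = (3 + 8 + 4 + 8 + 1 + 4) / 6 = 28/6 = 4.6667
  mean(X_2) = (1 + 6 + 3 + 4 + 3 + 4) / 6 = 21/6 = 3.5
  mean(X_3) = (4 + 2 + 6 + 2 + 7 + 6) / 6 = 27/6 = 4.5

Step 2 — sample variances and covariances s[i,j] = (1/(n-1)) · Σ_k (x_{k,i} - mean_i) · (x_{k,j} - mean_j), with n-1 = 5:
  s[X_1,X_1] = ((-1.6667)·(-1.6667) + (3.3333)·(3.3333) + (-0.6667)·(-0.6667) + (3.3333)·(3.3333) + (-3.6667)·(-3.6667) + (-0.6667)·(-0.6667)) / 5 = 39.3333/5 = 7.8667
  s[X_1,X_2] = ((-1.6667)·(-2.5) + (3.3333)·(2.5) + (-0.6667)·(-0.5) + (3.3333)·(0.5) + (-3.6667)·(-0.5) + (-0.6667)·(0.5)) / 5 = 16/5 = 3.2
  s[X_1,X_3] = ((-1.6667)·(-0.5) + (3.3333)·(-2.5) + (-0.6667)·(1.5) + (3.3333)·(-2.5) + (-3.6667)·(2.5) + (-0.6667)·(1.5)) / 5 = -27/5 = -5.4
  s[X_2,X_2] = ((-2.5)·(-2.5) + (2.5)·(2.5) + (-0.5)·(-0.5) + (0.5)·(0.5) + (-0.5)·(-0.5) + (0.5)·(0.5)) / 5 = 13.5/5 = 2.7
  s[X_2,X_3] = ((-2.5)·(-0.5) + (2.5)·(-2.5) + (-0.5)·(1.5) + (0.5)·(-2.5) + (-0.5)·(2.5) + (0.5)·(1.5)) / 5 = -7.5/5 = -1.5
  s[X_3,X_3] = ((-0.5)·(-0.5) + (-2.5)·(-2.5) + (1.5)·(1.5) + (-2.5)·(-2.5) + (2.5)·(2.5) + (1.5)·(1.5)) / 5 = 23.5/5 = 4.7
  Sample standard deviations s_i = √(s[i,i]):
  s(X_1) = √(7.8667) = 2.8048
  s(X_2) = √(2.7) = 1.6432
  s(X_3) = √(4.7) = 2.1679

Step 3 — r_{ij} = s_{ij} / (s_i · s_j):
  r[X_1,X_1] = 1 (diagonal).
  r[X_1,X_2] = 3.2 / (2.8048 · 1.6432) = 3.2 / 4.6087 = 0.6943
  r[X_1,X_3] = -5.4 / (2.8048 · 2.1679) = -5.4 / 6.0806 = -0.8881
  r[X_2,X_2] = 1 (diagonal).
  r[X_2,X_3] = -1.5 / (1.6432 · 2.1679) = -1.5 / 3.5623 = -0.4211
  r[X_3,X_3] = 1 (diagonal).

R is symmetric with unit diagonal. Assembling:

R = [[1, 0.6943, -0.8881],
 [0.6943, 1, -0.4211],
 [-0.8881, -0.4211, 1]]


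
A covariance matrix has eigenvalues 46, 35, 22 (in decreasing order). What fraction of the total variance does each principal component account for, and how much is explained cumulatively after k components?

Step 1 — total variance = trace(Sigma) = Σ λ_i = 46 + 35 + 22 = 103.

Step 2 — fraction explained by component i = λ_i / Σ λ:
  PC1: 46/103 = 0.4466
  PC2: 35/103 = 0.3398
  PC3: 22/103 = 0.2136

Step 3 — cumulative fraction after k components = (λ_1 + ... + λ_k) / Σ λ:
  k = 1: 46/103 = 0.4466
  k = 2: (46 + 35)/103 = 81/103 = 0.7864
  k = 3: (46 + 35 + 22)/103 = 103/103 = 1

Summary (fraction, with percent):

explained: PC1 0.4466 (44.66%), PC2 0.3398 (33.98%), PC3 0.2136 (21.36%);  cumulative: 0.4466, 0.7864, 1


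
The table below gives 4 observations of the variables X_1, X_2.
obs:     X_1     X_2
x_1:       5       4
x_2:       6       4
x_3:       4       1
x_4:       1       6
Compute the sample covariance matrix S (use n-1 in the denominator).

Step 1 — column means:
  mean(X_1) = (5 + 6 + 4 + 1) / 4 = 16/4 = 4
  mean(X_2) = (4 + 4 + 1 + 6) / 4 = 15/4 = 3.75

Step 2 — sample covariance S[i,j] = (1/(n-1)) · Σ_k (x_{k,i} - mean_i) · (x_{k,j} - mean_j), with n-1 = 3.
  S[X_1,X_1] = ((1)·(1) + (2)·(2) + (0)·(0) + (-3)·(-3)) / 3 = 14/3 = 4.6667
  S[X_1,X_2] = ((1)·(0.25) + (2)·(0.25) + (0)·(-2.75) + (-3)·(2.25)) / 3 = -6/3 = -2
  S[X_2,X_2] = ((0.25)·(0.25) + (0.25)·(0.25) + (-2.75)·(-2.75) + (2.25)·(2.25)) / 3 = 12.75/3 = 4.25

S is symmetric (S[j,i] = S[i,j]). Assembling:

S = [[4.6667, -2],
 [-2, 4.25]]


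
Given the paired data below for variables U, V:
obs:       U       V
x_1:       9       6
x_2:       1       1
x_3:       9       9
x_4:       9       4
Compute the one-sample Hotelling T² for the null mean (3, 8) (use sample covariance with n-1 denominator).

Step 1 — sample mean vector:
  mean(U) = (9 + 1 + 9 + 9) / 4 = 28/4 = 7
  mean(V) = (6 + 1 + 9 + 4) / 4 = 20/4 = 5
  x̄ = (7, 5),  deviation x̄ - mu_0 = (7, 5) - (3, 8) = (4, -3).

Step 2 — sample covariance matrix, S[i,j] = (1/(n-1)) · Σ_k (x_{k,i} - mean_i) · (x_{k,j} - mean_j), divisor n-1 = 3:
  S[U,U] = ((2)·(2) + (-6)·(-6) + (2)·(2) + (2)·(2)) / 3 = 48/3 = 16
  S[U,V] = ((2)·(1) + (-6)·(-4) + (2)·(4) + (2)·(-1)) / 3 = 32/3 = 10.6667
  S[V,V] = ((1)·(1) + (-4)·(-4) + (4)·(4) + (-1)·(-1)) / 3 = 34/3 = 11.3333
  S = [[16, 10.6667],
 [10.6667, 11.3333]].

Step 3 — invert S. det(S) = 16·11.3333 - (10.6667)² = 67.5556.
  S^{-1} = (1/det) · [[d, -b], [-b, a]] = [[0.1678, -0.1579],
 [-0.1579, 0.2368]].

Step 4 — quadratic form (x̄ - mu_0)^T · S^{-1} · (x̄ - mu_0):
  S^{-1} · (x̄ - mu_0) = (1.1447, -1.3421),
  (x̄ - mu_0)^T · [...] = (4)·(1.1447) + (-3)·(-1.3421) = 8.6053.

Step 5 — scale by n: T² = 4 · 8.6053 = 34.4211.

T² ≈ 34.4211


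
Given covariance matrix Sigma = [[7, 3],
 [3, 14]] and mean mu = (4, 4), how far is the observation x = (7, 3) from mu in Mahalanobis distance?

Step 1 — centre the observation: (x - mu) = (3, -1).

Step 2 — invert Sigma. det(Sigma) = 7·14 - (3)² = 89.
  Sigma^{-1} = (1/det) · [[d, -b], [-b, a]] = [[0.1573, -0.0337],
 [-0.0337, 0.0787]].

Step 3 — form the quadratic (x - mu)^T · Sigma^{-1} · (x - mu):
  Sigma^{-1} · (x - mu) = (0.5056, -0.1798).
  (x - mu)^T · [Sigma^{-1} · (x - mu)] = (3)·(0.5056) + (-1)·(-0.1798) = 1.6966.

Step 4 — take square root: d = √(1.6966) ≈ 1.3025.

d(x, mu) = √(1.6966) ≈ 1.3025


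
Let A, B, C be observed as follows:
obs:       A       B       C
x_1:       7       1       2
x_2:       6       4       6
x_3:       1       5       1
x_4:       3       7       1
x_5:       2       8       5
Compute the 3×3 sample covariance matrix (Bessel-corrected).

Step 1 — column means:
  mean(A) = (7 + 6 + 1 + 3 + 2) / 5 = 19/5 = 3.8
  mean(B) = (1 + 4 + 5 + 7 + 8) / 5 = 25/5 = 5
  mean(C) = (2 + 6 + 1 + 1 + 5) / 5 = 15/5 = 3

Step 2 — sample covariance S[i,j] = (1/(n-1)) · Σ_k (x_{k,i} - mean_i) · (x_{k,j} - mean_j), with n-1 = 4.
  S[A,A] = ((3.2)·(3.2) + (2.2)·(2.2) + (-2.8)·(-2.8) + (-0.8)·(-0.8) + (-1.8)·(-1.8)) / 4 = 26.8/4 = 6.7
  S[A,B] = ((3.2)·(-4) + (2.2)·(-1) + (-2.8)·(0) + (-0.8)·(2) + (-1.8)·(3)) / 4 = -22/4 = -5.5
  S[A,C] = ((3.2)·(-1) + (2.2)·(3) + (-2.8)·(-2) + (-0.8)·(-2) + (-1.8)·(2)) / 4 = 7/4 = 1.75
  S[B,B] = ((-4)·(-4) + (-1)·(-1) + (0)·(0) + (2)·(2) + (3)·(3)) / 4 = 30/4 = 7.5
  S[B,C] = ((-4)·(-1) + (-1)·(3) + (0)·(-2) + (2)·(-2) + (3)·(2)) / 4 = 3/4 = 0.75
  S[C,C] = ((-1)·(-1) + (3)·(3) + (-2)·(-2) + (-2)·(-2) + (2)·(2)) / 4 = 22/4 = 5.5

S is symmetric (S[j,i] = S[i,j]). Assembling:

S = [[6.7, -5.5, 1.75],
 [-5.5, 7.5, 0.75],
 [1.75, 0.75, 5.5]]


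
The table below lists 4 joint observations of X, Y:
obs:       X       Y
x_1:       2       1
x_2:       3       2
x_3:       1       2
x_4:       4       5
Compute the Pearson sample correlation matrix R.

Step 1 — column means:
  mean(X) = (2 + 3 + 1 + 4) / 4 = 10/4 = 2.5
  mean(Y) = (1 + 2 + 2 + 5) / 4 = 10/4 = 2.5

Step 2 — sample variances and covariances s[i,j] = (1/(n-1)) · Σ_k (x_{k,i} - mean_i) · (x_{k,j} - mean_j), with n-1 = 3:
  s[X,X] = ((-0.5)·(-0.5) + (0.5)·(0.5) + (-1.5)·(-1.5) + (1.5)·(1.5)) / 3 = 5/3 = 1.6667
  s[X,Y] = ((-0.5)·(-1.5) + (0.5)·(-0.5) + (-1.5)·(-0.5) + (1.5)·(2.5)) / 3 = 5/3 = 1.6667
  s[Y,Y] = ((-1.5)·(-1.5) + (-0.5)·(-0.5) + (-0.5)·(-0.5) + (2.5)·(2.5)) / 3 = 9/3 = 3
  Sample standard deviations s_i = √(s[i,i]):
  s(X) = √(1.6667) = 1.291
  s(Y) = √(3) = 1.7321

Step 3 — r_{ij} = s_{ij} / (s_i · s_j):
  r[X,X] = 1 (diagonal).
  r[X,Y] = 1.6667 / (1.291 · 1.7321) = 1.6667 / 2.2361 = 0.7454
  r[Y,Y] = 1 (diagonal).

R is symmetric with unit diagonal. Assembling:

R = [[1, 0.7454],
 [0.7454, 1]]


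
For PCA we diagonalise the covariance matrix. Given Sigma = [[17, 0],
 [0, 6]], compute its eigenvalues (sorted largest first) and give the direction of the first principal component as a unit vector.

Step 1 — characteristic polynomial of 2×2 Sigma:
  det(Sigma - λI) = λ² - trace · λ + det = 0.
  trace = 17 + 6 = 23, det = 17·6 - (0)² = 102.
Step 2 — discriminant:
  Δ = trace² - 4·det = 529 - 408 = 121.
Step 3 — eigenvalues:
  λ = (trace ± √Δ)/2 = (23 ± 11)/2,
  λ_1 = 17,  λ_2 = 6.

Step 4 — unit eigenvector for λ_1: Sigma is diagonal, so its eigenvectors are the coordinate axes. λ_1 = 17 is the diagonal entry on the first coordinate axis, hence
  v_1 = (1, 0) (||v_1|| = 1).

λ_1 = 17,  λ_2 = 6;  v_1 ≈ (1, 0)


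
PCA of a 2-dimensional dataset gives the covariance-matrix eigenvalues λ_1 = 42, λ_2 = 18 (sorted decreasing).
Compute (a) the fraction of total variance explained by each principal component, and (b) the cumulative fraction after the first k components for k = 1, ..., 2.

Step 1 — total variance = trace(Sigma) = Σ λ_i = 42 + 18 = 60.

Step 2 — fraction explained by component i = λ_i / Σ λ:
  PC1: 42/60 = 0.7
  PC2: 18/60 = 0.3

Step 3 — cumulative fraction after k components = (λ_1 + ... + λ_k) / Σ λ:
  k = 1: 42/60 = 0.7
  k = 2: (42 + 18)/60 = 60/60 = 1

Summary (fraction, with percent):

explained: PC1 0.7 (70%), PC2 0.3 (30%);  cumulative: 0.7, 1


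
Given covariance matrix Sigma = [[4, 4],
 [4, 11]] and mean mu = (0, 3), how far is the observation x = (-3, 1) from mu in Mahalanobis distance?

Step 1 — centre the observation: (x - mu) = (-3, -2).

Step 2 — invert Sigma. det(Sigma) = 4·11 - (4)² = 28.
  Sigma^{-1} = (1/det) · [[d, -b], [-b, a]] = [[0.3929, -0.1429],
 [-0.1429, 0.1429]].

Step 3 — form the quadratic (x - mu)^T · Sigma^{-1} · (x - mu):
  Sigma^{-1} · (x - mu) = (-0.8929, 0.1429).
  (x - mu)^T · [Sigma^{-1} · (x - mu)] = (-3)·(-0.8929) + (-2)·(0.1429) = 2.3929.

Step 4 — take square root: d = √(2.3929) ≈ 1.5469.

d(x, mu) = √(2.3929) ≈ 1.5469


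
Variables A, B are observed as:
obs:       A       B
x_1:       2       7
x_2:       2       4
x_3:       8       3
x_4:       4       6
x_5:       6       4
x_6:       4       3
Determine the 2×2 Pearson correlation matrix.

Step 1 — column means:
  mean(A) = (2 + 2 + 8 + 4 + 6 + 4) / 6 = 26/6 = 4.3333
  mean(B) = (7 + 4 + 3 + 6 + 4 + 3) / 6 = 27/6 = 4.5

Step 2 — sample variances and covariances s[i,j] = (1/(n-1)) · Σ_k (x_{k,i} - mean_i) · (x_{k,j} - mean_j), with n-1 = 5:
  s[A,A] = ((-2.3333)·(-2.3333) + (-2.3333)·(-2.3333) + (3.6667)·(3.6667) + (-0.3333)·(-0.3333) + (1.6667)·(1.6667) + (-0.3333)·(-0.3333)) / 5 = 27.3333/5 = 5.4667
  s[A,B] = ((-2.3333)·(2.5) + (-2.3333)·(-0.5) + (3.6667)·(-1.5) + (-0.3333)·(1.5) + (1.6667)·(-0.5) + (-0.3333)·(-1.5)) / 5 = -11/5 = -2.2
  s[B,B] = ((2.5)·(2.5) + (-0.5)·(-0.5) + (-1.5)·(-1.5) + (1.5)·(1.5) + (-0.5)·(-0.5) + (-1.5)·(-1.5)) / 5 = 13.5/5 = 2.7
  Sample standard deviations s_i = √(s[i,i]):
  s(A) = √(5.4667) = 2.3381
  s(B) = √(2.7) = 1.6432

Step 3 — r_{ij} = s_{ij} / (s_i · s_j):
  r[A,A] = 1 (diagonal).
  r[A,B] = -2.2 / (2.3381 · 1.6432) = -2.2 / 3.8419 = -0.5726
  r[B,B] = 1 (diagonal).

R is symmetric with unit diagonal. Assembling:

R = [[1, -0.5726],
 [-0.5726, 1]]


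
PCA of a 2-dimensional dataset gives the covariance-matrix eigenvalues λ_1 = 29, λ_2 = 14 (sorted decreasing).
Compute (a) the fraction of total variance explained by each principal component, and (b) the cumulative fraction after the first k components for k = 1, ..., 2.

Step 1 — total variance = trace(Sigma) = Σ λ_i = 29 + 14 = 43.

Step 2 — fraction explained by component i = λ_i / Σ λ:
  PC1: 29/43 = 0.6744
  PC2: 14/43 = 0.3256

Step 3 — cumulative fraction after k components = (λ_1 + ... + λ_k) / Σ λ:
  k = 1: 29/43 = 0.6744
  k = 2: (29 + 14)/43 = 43/43 = 1

Summary (fraction, with percent):

explained: PC1 0.6744 (67.44%), PC2 0.3256 (32.56%);  cumulative: 0.6744, 1


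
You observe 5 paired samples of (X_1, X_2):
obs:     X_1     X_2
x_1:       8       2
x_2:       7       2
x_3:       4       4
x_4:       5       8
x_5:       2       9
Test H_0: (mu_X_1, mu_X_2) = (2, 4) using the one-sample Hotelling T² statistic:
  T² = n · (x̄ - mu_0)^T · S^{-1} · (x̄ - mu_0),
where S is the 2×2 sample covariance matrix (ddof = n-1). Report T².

Step 1 — sample mean vector:
  mean(X_1) = (8 + 7 + 4 + 5 + 2) / 5 = 26/5 = 5.2
  mean(X_2) = (2 + 2 + 4 + 8 + 9) / 5 = 25/5 = 5
  x̄ = (5.2, 5),  deviation x̄ - mu_0 = (5.2, 5) - (2, 4) = (3.2, 1).

Step 2 — sample covariance matrix, S[i,j] = (1/(n-1)) · Σ_k (x_{k,i} - mean_i) · (x_{k,j} - mean_j), divisor n-1 = 4:
  S[X_1,X_1] = ((2.8)·(2.8) + (1.8)·(1.8) + (-1.2)·(-1.2) + (-0.2)·(-0.2) + (-3.2)·(-3.2)) / 4 = 22.8/4 = 5.7
  S[X_1,X_2] = ((2.8)·(-3) + (1.8)·(-3) + (-1.2)·(-1) + (-0.2)·(3) + (-3.2)·(4)) / 4 = -26/4 = -6.5
  S[X_2,X_2] = ((-3)·(-3) + (-3)·(-3) + (-1)·(-1) + (3)·(3) + (4)·(4)) / 4 = 44/4 = 11
  S = [[5.7, -6.5],
 [-6.5, 11]].

Step 3 — invert S. det(S) = 5.7·11 - (-6.5)² = 20.45.
  S^{-1} = (1/det) · [[d, -b], [-b, a]] = [[0.5379, 0.3178],
 [0.3178, 0.2787]].

Step 4 — quadratic form (x̄ - mu_0)^T · S^{-1} · (x̄ - mu_0):
  S^{-1} · (x̄ - mu_0) = (2.0391, 1.2958),
  (x̄ - mu_0)^T · [...] = (3.2)·(2.0391) + (1)·(1.2958) = 7.821.

Step 5 — scale by n: T² = 5 · 7.821 = 39.1051.

T² ≈ 39.1051


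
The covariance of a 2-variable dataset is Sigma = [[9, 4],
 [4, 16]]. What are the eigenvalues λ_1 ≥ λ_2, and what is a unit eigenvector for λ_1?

Step 1 — characteristic polynomial of 2×2 Sigma:
  det(Sigma - λI) = λ² - trace · λ + det = 0.
  trace = 9 + 16 = 25, det = 9·16 - (4)² = 128.
Step 2 — discriminant:
  Δ = trace² - 4·det = 625 - 512 = 113.
Step 3 — eigenvalues:
  λ = (trace ± √Δ)/2 = (25 ± 10.6301)/2,
  λ_1 = 17.8151,  λ_2 = 7.1849.

Step 4 — unit eigenvector for λ_1: solve (Sigma - λ_1 I)v = 0. First row:
  (9 - 17.8151)·v_x + (4)·v_y = 0, i.e. (-8.8151)·v_x + (4)·v_y = 0,
  so v ∝ (b, λ_1 - a) = (4, 8.8151) = u.
  ||u|| = √((4)² + (8.8151)²) = √(93.7055) ≈ 9.6802,
  v_1 = u/||u|| ≈ (0.4132, 0.9106) (||v_1|| = 1).

λ_1 = 17.8151,  λ_2 = 7.1849;  v_1 ≈ (0.4132, 0.9106)
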